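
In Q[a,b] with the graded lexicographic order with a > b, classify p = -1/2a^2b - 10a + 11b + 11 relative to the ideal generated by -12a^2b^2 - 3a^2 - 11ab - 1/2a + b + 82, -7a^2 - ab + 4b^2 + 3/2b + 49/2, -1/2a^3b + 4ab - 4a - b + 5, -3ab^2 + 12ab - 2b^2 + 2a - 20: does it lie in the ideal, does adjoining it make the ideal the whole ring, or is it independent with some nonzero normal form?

-1/2a^2b - 10a + 11b + 11 lies in I (it reduces to 0).

First compute the reduced Gröbner basis of I by Buchberger's algorithm.
f_1 = -12a^2b^2 - 3a^2 - 11ab - 1/2a + b + 82, LT = a^2b^2.
f_2 = -7a^2 - ab + 4b^2 + 3/2b + 49/2, LT = a^2.
f_3 = -1/2a^3b + 4ab - 4a - b + 5, LT = a^3b.
f_4 = -3ab^2 + 12ab - 2b^2 + 2a - 20, LT = ab^2.

S(f_1,f_2): lcm = a^2b^2. S = -1/7ab^3 + 4/7b^4 + 3/14b^3 + 1/4a^2 + 11/12ab + 7/2b^2 + 1/24a - 1/12b - 41/6.
  reduce S modulo (f_1, f_2, f_3, f_4):
  remainder 4/7b^4 + 13/42b^3 - 3/2ab + 169/42b^2 - 19/56a + 155/168b - 361/168 ≠ 0; add h_5 = 4/7b^4 + 13/42b^3 - 3/2ab + 169/42b^2 - 19/56a + 155/168b - 361/168 to the basis.

S(f_1,f_3): lcm = a^3b^2. S = 1/4a^3 + 11/12a^2b + 8ab^2 + 1/24a^2 - 97/12ab - 2b^2 - 41/6a + 10b.
  reduce S modulo (f_1, f_2, f_3, f_4, h_5):
  remainder 74/147b^3 + 14131/588ab - 12581/1764b^2 - 2165/3528a + 4399/336b - 376091/7056 ≠ 0; add h_6 = 74/147b^3 + 14131/588ab - 12581/1764b^2 - 2165/3528a + 4399/336b - 376091/7056 to the basis.

S(f_1,f_4): lcm = a^2b^2. S = 4a^2b - 2/3ab^2 + 11/12a^2 + 11/12ab - 53/8a - 1/12b - 41/6.
  reduce S modulo (f_1, f_2, f_3, f_4, h_5, h_6):
  remainder -176047/1554ab + 80629/2331b^2 - 12425/2664a - 281789/6216b + 657059/2664 ≠ 0; add h_7 = -176047/1554ab + 80629/2331b^2 - 12425/2664a - 281789/6216b + 657059/2664 to the basis.

S(f_2,f_3): lcm = a^3b. S = 1/7a^2b^2 - 4/7ab^3 - 3/14ab^2 + 9/2ab - 8a - 2b + 10.
  reduce S modulo (f_1, f_2, f_3, f_4, h_5, h_6, h_7):
  remainder -3809699/11090961b^2 - 728647265/88727688a + 15649541/9858632b + 1346926253/88727688 ≠ 0; add h_8 = -3809699/11090961b^2 - 728647265/88727688a + 15649541/9858632b + 1346926253/88727688 to the basis.

S(f_3,f_4): lcm = a^3b^2. S = 4a^3b - 2/3a^2b^2 + 2/3a^3 - 8ab^2 - 20/3a^2 + 8ab + 2b^2 - 10b.
  reduce S modulo (f_1, f_2, f_3, f_4, h_5, h_6, h_7, h_8):
  remainder -753653737/3809699a + 1027885831/137149164b + 53235183233/137149164 ≠ 0; add h_9 = -753653737/3809699a + 1027885831/137149164b + 53235183233/137149164 to the basis.

S(f_1,h_5): lcm = a^2b^4. S = -13/24a^2b^3 + 21/8a^3b - 163/24a^2b^2 + 11/12ab^3 + 19/32a^3 - 155/96a^2b + 1/24ab^2 - 1/12b^3 + 361/96a^2 - 41/6b^2.
  reduce S modulo (f_1, f_2, f_3, f_4, h_5, h_6, h_7, h_8, h_9):
  remainder -27965604568001/62511055561728b + 27965604568001/62511055561728 ≠ 0; add h_10 = -27965604568001/62511055561728b + 27965604568001/62511055561728 to the basis.

The other S-polynomials (S(f_2,f_4), S(f_2,h_5), S(f_3,h_5), S(f_4,h_5), S(f_1,h_6), S(f_2,h_6), S(f_3,h_6), S(f_4,h_6), S(h_5,h_6), S(f_1,h_7), S(f_2,h_7), S(f_3,h_7), S(f_4,h_7), S(h_5,h_7), S(h_6,h_7), S(f_1,h_8), S(f_2,h_8), S(f_3,h_8), S(f_4,h_8), S(h_5,h_8), S(h_6,h_8), S(h_7,h_8), S(f_1,h_9), S(f_2,h_9), S(f_3,h_9), S(f_4,h_9), S(h_5,h_9), S(h_6,h_9), S(h_7,h_9), S(h_8,h_9), S(f_1,h_10), S(f_2,h_10), S(f_3,h_10), S(f_4,h_10), S(h_5,h_10), S(h_6,h_10), S(h_7,h_10), S(h_8,h_10), S(h_9,h_10)) all reduce to 0 modulo the current basis, so we have a Gröbner basis.
Inter-reduce: drop elements whose leading term is divisible by another's, tail-reduce, and make monic.
Reduced Gröbner basis: {a - 2, b - 1}.
Label its elements g_1 = a - 2, g_2 = b - 1.

Reduce p = -1/2a^2b - 10a + 11b + 11 modulo G:
  leading term a^2b: subtract (-1/2ab)·g_1 from -1/2a^2b - 10a + 11b + 11 → -ab - 10a + 11b + 11
  leading term ab: subtract (-b)·g_1 from -ab - 10a + 11b + 11 → -10a + 9b + 11
  leading term a: subtract (-10)·g_1 from -10a + 9b + 11 → 9b - 9
  leading term b: subtract (9)·g_2 from 9b - 9 → 0
  normal form = 0.
Since the normal form is 0, p ∈ I.

Ideal membership is decidable via reduction modulo a Gröbner basis.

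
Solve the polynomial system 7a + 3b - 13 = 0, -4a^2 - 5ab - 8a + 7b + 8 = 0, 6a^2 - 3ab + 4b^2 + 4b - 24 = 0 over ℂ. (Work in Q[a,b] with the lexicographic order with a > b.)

Compute a lex Gröbner basis by Buchberger's algorithm.
f_1 = 7a + 3b - 13, LT = a.
f_2 = -4a^2 - 5ab - 8a + 7b + 8, LT = a^2.
f_3 = 6a^2 - 3ab + 4b^2 + 4b - 24, LT = a^2.

S(f_1,f_2): lcm = a^2. S = -23/28ab - 27/7a + 7/4b + 2.
  reduce S modulo (f_1, f_2, f_3):
  remainder 69/196b^2 + 92/49b - 253/49 ≠ 0; add h_4 = 69/196b^2 + 92/49b - 253/49 to the basis.

S(f_1,f_3): lcm = a^2. S = 13/14ab - 13/7a - 2/3b^2 - 2/3b + 4.
  reduce S modulo (f_1, f_2, f_3, h_4):
  remainder 949/126b - 949/63 ≠ 0; add h_5 = 949/126b - 949/63 to the basis.

The other S-polynomials (S(f_2,f_3), S(f_1,h_4), S(f_2,h_4), S(f_3,h_4), S(f_1,h_5), S(f_2,h_5), S(f_3,h_5), S(h_4,h_5)) all reduce to 0 modulo the current basis, so we have a Gröbner basis.
Inter-reduce: drop elements whose leading term is divisible by another's, tail-reduce, and make monic.
Reduced Gröbner basis: {a - 1, b - 2}.

Elimination: the polynomial b - 2 lies in the elimination ideal for b, so b ∈ {2}. For each such b, the remaining basis elements (now univariate) give the rest of the solution.
  b = 2: the earlier basis element becomes a - 1 = 0, giving a = 1 — point (1, 2).

{(1, 2)}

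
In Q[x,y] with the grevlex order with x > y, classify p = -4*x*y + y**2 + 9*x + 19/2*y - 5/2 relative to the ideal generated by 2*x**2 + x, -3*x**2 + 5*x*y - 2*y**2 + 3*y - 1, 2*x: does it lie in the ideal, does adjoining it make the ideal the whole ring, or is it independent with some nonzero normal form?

Adjoining -4*x*y + y**2 + 9*x + 19/2*y - 5/2 makes the ideal the whole ring: the system is inconsistent.

First compute the reduced Gröbner basis of I by Buchberger's algorithm.
f_1 = 2*x**2 + x, LT = x**2.
f_2 = -3*x**2 + 5*x*y - 2*y**2 + 3*y - 1, LT = x**2.
f_3 = 2*x, LT = x.

S(f_1,f_2): lcm = x**2. S = 5/3*x*y - 2/3*y**2 + 1/2*x + y - 1/3.
  leading term x*y: subtract (5/6*y)·f_3 from 5/3*x*y - 2/3*y**2 + 1/2*x + y - 1/3 → -2/3*y**2 + 1/2*x + y - 1/3
  leading term y**2: no divisor's leading term divides it; move -2/3*y**2 to the remainder.
  leading term x: subtract (1/4)·f_3 from 1/2*x + y - 1/3 → y - 1/3
  leading term y: no divisor's leading term divides it; move y to the remainder.
  leading term 1: no divisor's leading term divides it; move -1/3 to the remainder.
  remainder -2/3*y**2 + y - 1/3 ≠ 0; add h_4 = -2/3*y**2 + y - 1/3 to the basis.

S(f_1,f_3): lcm = x**2. S = 1/2*x.
  leading term x: subtract (1/4)·f_3 from 1/2*x → 0
  remainder 0.

S(f_2,f_3): lcm = x**2. S = -5/3*x*y + 2/3*y**2 - y + 1/3.
  leading term x*y: subtract (-5/6*y)·f_3 from -5/3*x*y + 2/3*y**2 - y + 1/3 → 2/3*y**2 - y + 1/3
  leading term y**2: subtract (-1)·h_4 from 2/3*y**2 - y + 1/3 → 0
  remainder 0.

S(f_1,h_4): leading monomials are coprime, so the S-polynomial reduces to 0 (Buchberger's first criterion).
S(f_2,h_4): leading monomials are coprime, so the S-polynomial reduces to 0 (Buchberger's first criterion).
S(f_3,h_4): leading monomials are coprime, so the S-polynomial reduces to 0 (Buchberger's first criterion).
Every S-polynomial of the final basis reduces to 0, so we have a Gröbner basis.
Inter-reduce: drop elements whose leading term is divisible by another's, tail-reduce, and make monic.
Reduced Gröbner basis: {y**2 - 3/2*y + 1/2, x}.
Label its elements g_1 = y**2 - 3/2*y + 1/2, g_2 = x.

Reduce p = -4*x*y + y**2 + 9*x + 19/2*y - 5/2 modulo G:
  leading term x*y: subtract (-4*y)·g_2 from -4*x*y + y**2 + 9*x + 19/2*y - 5/2 → y**2 + 9*x + 19/2*y - 5/2
  leading term y**2: subtract (1)·g_1 from y**2 + 9*x + 19/2*y - 5/2 → 9*x + 11*y - 3
  leading term x: subtract (9)·g_2 from 9*x + 11*y - 3 → 11*y - 3
  leading term y: no divisor's leading term divides it; move 11*y to the remainder.
  leading term 1: no divisor's leading term divides it; move -3 to the remainder.
  normal form = 11*y - 3.
The normal form is nonzero, so p ∉ I. Since p minus its normal form lies in I, I + (p) = I + (r) where r = 11*y - 3; decide whether this ideal is the whole ring.
Run Buchberger on G together with r (pairs among the g_i already reduce to 0 since G is a Gröbner basis):
g_1 = y**2 - 3/2*y + 1/2, LT = y**2.
g_2 = x, LT = x.
r = 11*y - 3, LT = y.

S(g_1,g_2): leading monomials are coprime, so the S-polynomial reduces to 0 (Buchberger's first criterion).
S(g_1,r): lcm = y**2. S = -27/22*y + 1/2.
  leading term y: subtract (-27/242)·r from -27/22*y + 1/2 → 20/121
  leading term 1: no divisor's leading term divides it; move 20/121 to the remainder.
  remainder 20/121 ≠ 0; add m_4 = 20/121 to the basis.

S(g_2,r): leading monomials are coprime, so the S-polynomial reduces to 0 (Buchberger's first criterion).
S(g_1,m_4): leading monomials are coprime, so the S-polynomial reduces to 0 (Buchberger's first criterion).
S(g_2,m_4): leading monomials are coprime, so the S-polynomial reduces to 0 (Buchberger's first criterion).
S(r,m_4): leading monomials are coprime, so the S-polynomial reduces to 0 (Buchberger's first criterion).
Every S-polynomial of the final basis reduces to 0, so we have a Gröbner basis.
Inter-reduce: drop elements whose leading term is divisible by another's, tail-reduce, and make monic.
Reduced Gröbner basis: {1}.
The reduced Gröbner basis of I + (p) is {1}: the ideal is the whole ring, so the enlarged system has no common solution — adjoining p is inconsistent.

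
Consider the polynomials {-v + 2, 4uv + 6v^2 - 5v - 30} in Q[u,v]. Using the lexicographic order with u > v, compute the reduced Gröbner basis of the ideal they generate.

G = {u - 2, v - 2}

f_1 = -v + 2, LT = v.
f_2 = 4uv + 6v^2 - 5v - 30, LT = uv.

S(f_1,f_2): lcm = uv. S = -2u - 3/2v^2 + 5/4v + 15/2.
  reduce S modulo (f_1, f_2):
  remainder -2u + 4 ≠ 0; add g_3 = -2u + 4 to the basis.

The other S-polynomials (S(f_1,g_3), S(f_2,g_3)) all reduce to 0 modulo the current basis, so we have a Gröbner basis.
Inter-reduce: drop elements whose leading term is divisible by another's, tail-reduce, and make monic.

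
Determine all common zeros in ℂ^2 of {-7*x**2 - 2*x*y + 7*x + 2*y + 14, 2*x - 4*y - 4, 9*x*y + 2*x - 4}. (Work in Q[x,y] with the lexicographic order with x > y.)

Compute a lex Gröbner basis by Buchberger's algorithm.
f_1 = -7*x**2 - 2*x*y + 7*x + 2*y + 14, LT = x**2.
f_2 = 2*x - 4*y - 4, LT = x.
f_3 = 9*x*y + 2*x - 4, LT = x*y.

S(f_1,f_2): lcm = x**2. S = 16/7*x*y + x - 2/7*y - 2.
  leading term x*y: subtract (8/7*y)·f_2 from 16/7*x*y + x - 2/7*y - 2 → x + 32/7*y**2 + 30/7*y - 2
  leading term x: subtract (1/2)·f_2 from x + 32/7*y**2 + 30/7*y - 2 → 32/7*y**2 + 44/7*y
  leading term y**2: no divisor's leading term divides it; move 32/7*y**2 to the remainder.
  leading term y: no divisor's leading term divides it; move 44/7*y to the remainder.
  remainder 32/7*y**2 + 44/7*y ≠ 0; add h_4 = 32/7*y**2 + 44/7*y to the basis.

S(f_1,f_3): lcm = x**2*y. S = -2/9*x**2 + 2/7*x*y**2 - x*y + 4/9*x - 2/7*y**2 - 2*y.
  leading term x**2: subtract (2/63)·f_1 from -2/9*x**2 + 2/7*x*y**2 - x*y + 4/9*x - 2/7*y**2 - 2*y → 2/7*x*y**2 - 59/63*x*y + 2/9*x - 2/7*y**2 - 130/63*y - 4/9
  leading term x*y**2: subtract (1/7*y**2)·f_2 from 2/7*x*y**2 - 59/63*x*y + 2/9*x - 2/7*y**2 - 130/63*y - 4/9 → -59/63*x*y + 2/9*x + 4/7*y**3 + 2/7*y**2 - 130/63*y - 4/9
  leading term x*y: subtract (-59/126*y)·f_2 from -59/63*x*y + 2/9*x + 4/7*y**3 + 2/7*y**2 - 130/63*y - 4/9 → 2/9*x + 4/7*y**3 - 100/63*y**2 - 248/63*y - 4/9
  leading term x: subtract (1/9)·f_2 from 2/9*x + 4/7*y**3 - 100/63*y**2 - 248/63*y - 4/9 → 4/7*y**3 - 100/63*y**2 - 220/63*y
  leading term y**3: subtract (1/8*y)·h_4 from 4/7*y**3 - 100/63*y**2 - 220/63*y → -299/126*y**2 - 220/63*y
  leading term y**2: subtract (-299/576)·h_4 from -299/126*y**2 - 220/63*y → -11/48*y
  leading term y: no divisor's leading term divides it; move -11/48*y to the remainder.
  remainder -11/48*y ≠ 0; add h_5 = -11/48*y to the basis.

The other S-polynomials (S(f_2,f_3), S(f_1,h_4), S(f_2,h_4), S(f_3,h_4), S(f_1,h_5), S(f_2,h_5), S(f_3,h_5), S(h_4,h_5)) all reduce to 0 modulo the current basis, so we have a Gröbner basis.
Inter-reduce: drop elements whose leading term is divisible by another's, tail-reduce, and make monic.
Reduced Gröbner basis: {x - 2, y}.

From the last basis element, y = 0, so y takes values in {0}. Each choice, substituted upward through the basis, yields the corresponding point(s) of the solution set.
  y = 0: the earlier basis element becomes x - 2 = 0, giving x = 2 — point (2, 0).
Each listed point satisfies every original equation (direct substitution).
Zero-dimensionality of the ideal guarantees finitely many solutions over ℂ.

{(2, 0)}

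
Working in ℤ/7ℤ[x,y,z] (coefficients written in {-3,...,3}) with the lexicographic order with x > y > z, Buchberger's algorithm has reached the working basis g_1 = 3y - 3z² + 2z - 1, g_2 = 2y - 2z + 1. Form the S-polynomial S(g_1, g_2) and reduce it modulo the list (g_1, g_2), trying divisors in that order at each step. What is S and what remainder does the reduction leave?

lcm(LM(g_1), LM(g_2)) = y.
S = (lcm/LT(g_1))·g_1 − (lcm/LT(g_2))·g_2 = -z² - 3z - 2.
Reduce S modulo (g_1, g_2) in that order:
  leading term z²: no divisor's leading term divides it; move -z² to the remainder.
  leading term z: no divisor's leading term divides it; move -3z to the remainder.
  leading term 1: no divisor's leading term divides it; move -2 to the remainder.
The remainder -z² - 3z - 2 is nonzero, so it would be added as the next basis element.

S(g_1, g_2) = -z² - 3z - 2; remainder on division = -z² - 3z - 2.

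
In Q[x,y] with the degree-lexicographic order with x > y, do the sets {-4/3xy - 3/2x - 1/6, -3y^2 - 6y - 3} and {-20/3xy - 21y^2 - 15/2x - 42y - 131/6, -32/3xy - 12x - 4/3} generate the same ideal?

For a fixed monomial order, each ideal has a unique reduced Gröbner basis; comparing bases decides equality.
Buchberger on the first generating set:
f_1 = -4/3xy - 3/2x - 1/6, LT = xy.
f_2 = -3y^2 - 6y - 3, LT = y^2.

S(f_1,f_2): lcm = xy^2. S = -7/8xy - x + 1/8y.
  reduce S modulo (f_1, f_2):
  remainder -1/64x + 1/8y + 7/64 ≠ 0; add g_3 = -1/64x + 1/8y + 7/64 to the basis.

The other S-polynomials (S(f_1,g_3), S(f_2,g_3)) all reduce to 0 modulo the current basis, so we have a Gröbner basis.
Inter-reduce: drop elements whose leading term is divisible by another's, tail-reduce, and make monic.
Reduced Gröbner basis: {y^2 + 2y + 1, x - 8y - 7}.

Buchberger on the second generating set:
h_1 = -20/3xy - 21y^2 - 15/2x - 42y - 131/6, LT = xy.
h_2 = -32/3xy - 12x - 4/3, LT = xy.

S(h_1,h_2): lcm = xy. S = 63/20y^2 + 63/10y + 63/20.
  reduce S modulo (h_1, h_2):
  remainder 63/20y^2 + 63/10y + 63/20 ≠ 0; add k_3 = 63/20y^2 + 63/10y + 63/20 to the basis.

S(h_1,k_3): lcm = xy^2. S = 63/20y^3 - 7/8xy + 63/10y^2 - x + 131/40y.
  reduce S modulo (h_1, h_2, k_3):
  remainder -1/64x + 1/8y + 7/64 ≠ 0; add k_4 = -1/64x + 1/8y + 7/64 to the basis.

The other S-polynomials (S(h_2,k_3), S(h_1,k_4), S(h_2,k_4), S(k_3,k_4)) all reduce to 0 modulo the current basis, so we have a Gröbner basis.
Inter-reduce: drop elements whose leading term is divisible by another's, tail-reduce, and make monic.
Reduced Gröbner basis: {y^2 + 2y + 1, x - 8y - 7}.

Same reduced basis, so the two generating sets span the same ideal.

Yes, the ideals are equal.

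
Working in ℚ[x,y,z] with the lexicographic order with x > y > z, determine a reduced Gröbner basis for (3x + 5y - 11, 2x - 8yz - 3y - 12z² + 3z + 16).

G = {x + 5/3y - 11/3, yz + 19/24y + 3/2z² - ⅜z - 35/12}

f_1 = 3x + 5y - 11, LT = x.
f_2 = 2x - 8yz - 3y - 12z² + 3z + 16, LT = x.

S(f_1,f_2): lcm = x. S = 4yz + 19/6y + 6z² - 3/2z - 35/3.
  leading term yz: no divisor's leading term divides it; move 4yz to the remainder.
  leading term y: no divisor's leading term divides it; move 19/6y to the remainder.
  leading term z²: no divisor's leading term divides it; move 6z² to the remainder.
  leading term z: no divisor's leading term divides it; move -3/2z to the remainder.
  leading term 1: no divisor's leading term divides it; move -35/3 to the remainder.
  remainder 4yz + 19/6y + 6z² - 3/2z - 35/3 ≠ 0; add g_3 = 4yz + 19/6y + 6z² - 3/2z - 35/3 to the basis.

The other S-polynomials (S(f_1,g_3), S(f_2,g_3)) all reduce to 0 modulo the current basis, so we have a Gröbner basis.
Inter-reduce: drop elements whose leading term is divisible by another's, tail-reduce, and make monic.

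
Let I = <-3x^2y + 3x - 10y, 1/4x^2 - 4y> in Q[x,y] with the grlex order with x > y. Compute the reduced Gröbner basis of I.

G = {x^2 - 16y, y^2 - 1/16x + 5/24y}

f_1 = -3x^2y + 3x - 10y, LT = x^2y.
f_2 = 1/4x^2 - 4y, LT = x^2.

S(f_1,f_2): lcm = x^2y. S = 16y^2 - x + 10/3y.
  reduce S modulo (f_1, f_2):
  remainder 16y^2 - x + 10/3y ≠ 0; add g_3 = 16y^2 - x + 10/3y to the basis.

The other S-polynomials (S(f_1,g_3), S(f_2,g_3)) all reduce to 0 modulo the current basis, so we have a Gröbner basis.
Inter-reduce: drop elements whose leading term is divisible by another's, tail-reduce, and make monic.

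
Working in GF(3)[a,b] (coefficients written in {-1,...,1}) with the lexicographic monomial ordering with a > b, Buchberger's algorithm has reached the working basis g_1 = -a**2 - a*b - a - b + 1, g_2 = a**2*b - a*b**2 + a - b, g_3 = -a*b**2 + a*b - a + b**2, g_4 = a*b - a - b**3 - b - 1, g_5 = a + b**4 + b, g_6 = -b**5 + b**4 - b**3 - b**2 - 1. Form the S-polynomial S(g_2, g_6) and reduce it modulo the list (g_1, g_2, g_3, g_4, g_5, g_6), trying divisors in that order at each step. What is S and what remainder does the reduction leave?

S(g_2, g_6) = a**2*b**4 - a**2*b**3 - a**2*b**2 - a**2 - a*b**6 + a*b**4 - b**5; remainder on division = 0.

lcm(LM(g_2), LM(g_6)) = a**2*b**5.
S = (lcm/LT(g_2))·g_2 − (lcm/LT(g_6))·g_6 = a**2*b**4 - a**2*b**3 - a**2*b**2 - a**2 - a*b**6 + a*b**4 - b**5.
Reduce S modulo (g_1, g_2, g_3, g_4, g_5, g_6) in that order:
  leading term a**2*b**4: subtract (-b**4)·g_1 from a**2*b**4 - a**2*b**3 - a**2*b**2 - a**2 - a*b**6 + a*b**4 - b**5 → -a**2*b**3 - a**2*b**2 - a**2 - a*b**6 - a*b**5 + b**5 + b**4
  leading term a**2*b**3: subtract (b**3)·g_1 from -a**2*b**3 - a**2*b**2 - a**2 - a*b**6 - a*b**5 + b**5 + b**4 → -a**2*b**2 - a**2 - a*b**6 - a*b**5 + a*b**4 + a*b**3 + b**5 - b**4 - b**3
  leading term a**2*b**2: subtract (b**2)·g_1 from -a**2*b**2 - a**2 - a*b**6 - a*b**5 + a*b**4 + a*b**3 + b**5 - b**4 - b**3 → -a**2 - a*b**6 - a*b**5 + a*b**4 - a*b**3 + a*b**2 + b**5 - b**4 - b**2
  leading term a**2: subtract (1)·g_1 from -a**2 - a*b**6 - a*b**5 + a*b**4 - a*b**3 + a*b**2 + b**5 - b**4 - b**2 → -a*b**6 - a*b**5 + a*b**4 - a*b**3 + a*b**2 + a*b + a + b**5 - b**4 - b**2 + b - 1
  leading term a*b**6: subtract (b**4)·g_3 from -a*b**6 - a*b**5 + a*b**4 - a*b**3 + a*b**2 + a*b + a + b**5 - b**4 - b**2 + b - 1 → a*b**5 - a*b**4 - a*b**3 + a*b**2 + a*b + a - b**6 + b**5 - b**4 - b**2 + b - 1
  leading term a*b**5: subtract (-b**3)·g_3 from a*b**5 - a*b**4 - a*b**3 + a*b**2 + a*b + a - b**6 + b**5 - b**4 - b**2 + b - 1 → a*b**3 + a*b**2 + a*b + a - b**6 - b**5 - b**4 - b**2 + b - 1
  leading term a*b**3: subtract (-b)·g_3 from a*b**3 + a*b**2 + a*b + a - b**6 - b**5 - b**4 - b**2 + b - 1 → -a*b**2 + a - b**6 - b**5 - b**4 + b**3 - b**2 + b - 1
  leading term a*b**2: subtract (1)·g_3 from -a*b**2 + a - b**6 - b**5 - b**4 + b**3 - b**2 + b - 1 → -a*b - a - b**6 - b**5 - b**4 + b**3 + b**2 + b - 1
  leading term a*b: subtract (-1)·g_4 from -a*b - a - b**6 - b**5 - b**4 + b**3 + b**2 + b - 1 → a - b**6 - b**5 - b**4 + b**2 + 1
  leading term a: subtract (1)·g_5 from a - b**6 - b**5 - b**4 + b**2 + 1 → -b**6 - b**5 + b**4 + b**2 - b + 1
  leading term b**6: subtract (b)·g_6 from -b**6 - b**5 + b**4 + b**2 - b + 1 → b**5 - b**4 + b**3 + b**2 + 1
  leading term b**5: subtract (-1)·g_6 from b**5 - b**4 + b**3 + b**2 + 1 → 0
The remainder is 0, so this S-polynomial contributes no new basis element.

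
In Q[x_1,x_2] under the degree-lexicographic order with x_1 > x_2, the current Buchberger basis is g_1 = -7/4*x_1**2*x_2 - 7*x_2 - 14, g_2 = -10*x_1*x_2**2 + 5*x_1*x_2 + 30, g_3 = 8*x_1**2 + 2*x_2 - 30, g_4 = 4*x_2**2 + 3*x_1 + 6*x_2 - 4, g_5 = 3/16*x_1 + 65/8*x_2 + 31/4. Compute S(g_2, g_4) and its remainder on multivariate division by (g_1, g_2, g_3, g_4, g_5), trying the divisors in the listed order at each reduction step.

lcm(LM(g_2), LM(g_4)) = x_1*x_2**2.
S = (lcm/LT(g_2))·g_2 − (lcm/LT(g_4))·g_4 = -3/4*x_1**2 - 2*x_1*x_2 + x_1 - 3.
Reduce S modulo (g_1, g_2, g_3, g_4, g_5) in that order:
  leading term x_1**2: subtract (-3/32)·g_3 from -3/4*x_1**2 - 2*x_1*x_2 + x_1 - 3 → -2*x_1*x_2 + x_1 + 3/16*x_2 - 93/16
  leading term x_1*x_2: subtract (-32/3*x_2)·g_5 from -2*x_1*x_2 + x_1 + 3/16*x_2 - 93/16 → 260/3*x_2**2 + x_1 + 3977/48*x_2 - 93/16
  leading term x_2**2: subtract (65/3)·g_4 from 260/3*x_2**2 + x_1 + 3977/48*x_2 - 93/16 → -64*x_1 - 2263/48*x_2 + 3881/48
  leading term x_1: subtract (-1024/3)·g_5 from -64*x_1 - 2263/48*x_2 + 3881/48 → 43619/16*x_2 + 43619/16
  leading term x_2: no divisor's leading term divides it; move 43619/16*x_2 to the remainder.
  leading term 1: no divisor's leading term divides it; move 43619/16 to the remainder.
The remainder 43619/16*x_2 + 43619/16 is nonzero, so it would be added as the next basis element.

S(g_2, g_4) = -3/4*x_1**2 - 2*x_1*x_2 + x_1 - 3; remainder on division = 43619/16*x_2 + 43619/16.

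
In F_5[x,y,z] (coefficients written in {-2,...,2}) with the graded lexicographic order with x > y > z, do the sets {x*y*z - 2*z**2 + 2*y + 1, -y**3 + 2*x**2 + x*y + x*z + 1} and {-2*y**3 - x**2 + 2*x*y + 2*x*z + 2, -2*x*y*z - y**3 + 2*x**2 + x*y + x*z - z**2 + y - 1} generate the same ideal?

Yes, the ideals are equal.

Equality of ideals is decidable: compute both reduced Gröbner bases (unique for the ordering) and check whether they agree.
Buchberger on the first generating set:
f_1 = x*y*z - 2*z**2 + 2*y + 1, LT = x*y*z.
f_2 = -y**3 + 2*x**2 + x*y + x*z + 1, LT = y**3.

S(f_1,f_2): lcm = x*y**3*z. S = 2*x**3*z + x**2*y*z + x**2*z**2 - 2*y**2*z**2 + 2*y**3 + x*z + y**2.
  leading term x**3*z: no divisor's leading term divides it; move 2*x**3*z to the remainder.
  leading term x**2*y*z: subtract (x)·f_1 from x**2*y*z + x**2*z**2 - 2*y**2*z**2 + 2*y**3 + x*z + y**2 → x**2*z**2 - 2*y**2*z**2 + 2*x*z**2 + 2*y**3 - 2*x*y + x*z + y**2 - x
  leading term x**2*z**2: no divisor's leading term divides it; move x**2*z**2 to the remainder.
  leading term y**2*z**2: no divisor's leading term divides it; move -2*y**2*z**2 to the remainder.
  leading term x*z**2: no divisor's leading term divides it; move 2*x*z**2 to the remainder.
  leading term y**3: subtract (-2)·f_2 from 2*y**3 - 2*x*y + x*z + y**2 - x → -x**2 - 2*x*z + y**2 - x + 2
  leading term x**2: no divisor's leading term divides it; move -x**2 to the remainder.
  leading term x*z: no divisor's leading term divides it; move -2*x*z to the remainder.
  leading term y**2: no divisor's leading term divides it; move y**2 to the remainder.
  leading term x: no divisor's leading term divides it; move -x to the remainder.
  leading term 1: no divisor's leading term divides it; move 2 to the remainder.
  remainder 2*x**3*z + x**2*z**2 - 2*y**2*z**2 + 2*x*z**2 - x**2 - 2*x*z + y**2 - x + 2 ≠ 0; add g_3 = 2*x**3*z + x**2*z**2 - 2*y**2*z**2 + 2*x*z**2 - x**2 - 2*x*z + y**2 - x + 2 to the basis.

The other S-polynomials (S(f_1,g_3), S(f_2,g_3)) all reduce to 0 modulo the current basis, so we have a Gröbner basis.
Inter-reduce: drop elements whose leading term is divisible by another's, tail-reduce, and make monic.
Reduced Gröbner basis: {x**3*z - 2*x**2*z**2 - y**2*z**2 + x*z**2 + 2*x**2 - x*z - 2*y**2 + 2*x + 1, x*y*z - 2*z**2 + 2*y + 1, y**3 - 2*x**2 - x*y - x*z - 1}.

Buchberger on the second generating set:
h_1 = -2*y**3 - x**2 + 2*x*y + 2*x*z + 2, LT = y**3.
h_2 = -2*x*y*z - y**3 + 2*x**2 + x*y + x*z - z**2 + y - 1, LT = x*y*z.

S(h_1,h_2): lcm = x*y**3*z. S = 2*y**5 - 2*x**3*z + x**2*y**2 - x**2*y*z - x**2*z**2 - 2*x*y**3 - 2*x*y**2*z + 2*y**2*z**2 - 2*y**3 - x*z + 2*y**2.
  leading term y**5: subtract (-y**2)·h_1 from 2*y**5 - 2*x**3*z + x**2*y**2 - x**2*y*z - x**2*z**2 - 2*x*y**3 - 2*x*y**2*z + 2*y**2*z**2 - 2*y**3 - x*z + 2*y**2 → -2*x**3*z - x**2*y*z - x**2*z**2 + 2*y**2*z**2 - 2*y**3 - x*z - y**2
  leading term x**3*z: no divisor's leading term divides it; move -2*x**3*z to the remainder.
  leading term x**2*y*z: subtract (-2*x)·h_2 from -x**2*y*z - x**2*z**2 + 2*y**2*z**2 - 2*y**3 - x*z - y**2 → -x**2*z**2 - 2*x*y**3 + 2*y**2*z**2 - x**3 + 2*x**2*y + 2*x**2*z - 2*x*z**2 - 2*y**3 + 2*x*y - x*z - y**2 - 2*x
  leading term x**2*z**2: no divisor's leading term divides it; move -x**2*z**2 to the remainder.
  leading term x*y**3: subtract (x)·h_1 from -2*x*y**3 + 2*y**2*z**2 - x**3 + 2*x**2*y + 2*x**2*z - 2*x*z**2 - 2*y**3 + 2*x*y - x*z - y**2 - 2*x → 2*y**2*z**2 - 2*x*z**2 - 2*y**3 + 2*x*y - x*z - y**2 + x
  leading term y**2*z**2: no divisor's leading term divides it; move 2*y**2*z**2 to the remainder.
  leading term x*z**2: no divisor's leading term divides it; move -2*x*z**2 to the remainder.
  leading term y**3: subtract (1)·h_1 from -2*y**3 + 2*x*y - x*z - y**2 + x → x**2 + 2*x*z - y**2 + x - 2
  leading term x**2: no divisor's leading term divides it; move x**2 to the remainder.
  leading term x*z: no divisor's leading term divides it; move 2*x*z to the remainder.
  leading term y**2: no divisor's leading term divides it; move -y**2 to the remainder.
  leading term x: no divisor's leading term divides it; move x to the remainder.
  leading term 1: no divisor's leading term divides it; move -2 to the remainder.
  remainder -2*x**3*z - x**2*z**2 + 2*y**2*z**2 - 2*x*z**2 + x**2 + 2*x*z - y**2 + x - 2 ≠ 0; add k_3 = -2*x**3*z - x**2*z**2 + 2*y**2*z**2 - 2*x*z**2 + x**2 + 2*x*z - y**2 + x - 2 to the basis.

The other S-polynomials (S(h_1,k_3), S(h_2,k_3)) all reduce to 0 modulo the current basis, so we have a Gröbner basis.
Inter-reduce: drop elements whose leading term is divisible by another's, tail-reduce, and make monic.
Reduced Gröbner basis: {x**3*z - 2*x**2*z**2 - y**2*z**2 + x*z**2 + 2*x**2 - x*z - 2*y**2 + 2*x + 1, x*y*z - 2*z**2 + 2*y + 1, y**3 - 2*x**2 - x*y - x*z - 1}.

Same reduced basis, so the two generating sets span the same ideal.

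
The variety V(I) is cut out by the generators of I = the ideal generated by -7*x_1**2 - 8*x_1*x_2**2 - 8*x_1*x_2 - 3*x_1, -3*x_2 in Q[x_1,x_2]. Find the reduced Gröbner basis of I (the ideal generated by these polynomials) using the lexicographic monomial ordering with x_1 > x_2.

f_1 = -7*x_1**2 - 8*x_1*x_2**2 - 8*x_1*x_2 - 3*x_1, LT = x_1**2.
f_2 = -3*x_2, LT = x_2.

S(f_1,f_2): leading monomials are coprime, so the S-polynomial reduces to 0 (Buchberger's first criterion).
Every S-polynomial of the final basis reduces to 0, so we have a Gröbner basis.

G = {x_1**2 + 3/7*x_1, x_2}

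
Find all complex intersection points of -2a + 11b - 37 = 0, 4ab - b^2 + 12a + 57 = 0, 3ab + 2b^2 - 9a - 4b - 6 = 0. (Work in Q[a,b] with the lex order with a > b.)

{(-2, 3)}

Compute a lex Gröbner basis by Buchberger's algorithm.
f_1 = -2a + 11b - 37, LT = a.
f_2 = 4ab + 12a - b^2 + 57, LT = ab.
f_3 = 3ab - 9a + 2b^2 - 4b - 6, LT = ab.

S(f_1,f_2): lcm = ab. S = -3a - 21/4b^2 + 37/2b - 57/4.
  leading term a: subtract (3/2)·f_1 from -3a - 21/4b^2 + 37/2b - 57/4 → -21/4b^2 + 2b + 165/4
  leading term b^2: no divisor's leading term divides it; move -21/4b^2 to the remainder.
  leading term b: no divisor's leading term divides it; move 2b to the remainder.
  leading term 1: no divisor's leading term divides it; move 165/4 to the remainder.
  remainder -21/4b^2 + 2b + 165/4 ≠ 0; add h_4 = -21/4b^2 + 2b + 165/4 to the basis.

S(f_1,f_3): lcm = ab. S = 3a - 37/6b^2 + 119/6b + 2.
  leading term a: subtract (-3/2)·f_1 from 3a - 37/6b^2 + 119/6b + 2 → -37/6b^2 + 109/3b - 107/2
  leading term b^2: subtract (74/63)·h_4 from -37/6b^2 + 109/3b - 107/2 → 2141/63b - 2141/21
  leading term b: no divisor's leading term divides it; move 2141/63b to the remainder.
  leading term 1: no divisor's leading term divides it; move -2141/21 to the remainder.
  remainder 2141/63b - 2141/21 ≠ 0; add h_5 = 2141/63b - 2141/21 to the basis.

S(f_2,f_3): lcm = ab. S = 6a - 11/12b^2 + 4/3b + 65/4.
  leading term a: subtract (-3)·f_1 from 6a - 11/12b^2 + 4/3b + 65/4 → -11/12b^2 + 103/3b - 379/4
  leading term b^2: subtract (11/63)·h_4 from -11/12b^2 + 103/3b - 379/4 → 2141/63b - 2141/21
  leading term b: subtract (1)·h_5 from 2141/63b - 2141/21 → 0
  remainder 0.

S(f_1,h_4): leading monomials are coprime, so the S-polynomial reduces to 0 (Buchberger's first criterion).
S(f_2,h_4): lcm = ab^2. S = 71/21ab + 55/7a - 1/4b^3 + 57/4b.
  leading term ab: subtract (-71/42b)·f_1 from 71/21ab + 55/7a - 1/4b^3 + 57/4b → 55/7a - 1/4b^3 + 781/42b^2 - 4057/84b
  leading term a: subtract (-55/14)·f_1 from 55/7a - 1/4b^3 + 781/42b^2 - 4057/84b → -1/4b^3 + 781/42b^2 - 61/12b - 2035/14
  leading term b^3: subtract (1/21b)·h_4 from -1/4b^3 + 781/42b^2 - 61/12b - 2035/14 → 37/2b^2 - 148/21b - 2035/14
  leading term b^2: subtract (-74/21)·h_4 from 37/2b^2 - 148/21b - 2035/14 → 0
  remainder 0.

S(f_3,h_4): lcm = ab^2. S = -55/21ab + 55/7a + 2/3b^3 - 4/3b^2 - 2b.
  leading term ab: subtract (55/42b)·f_1 from -55/21ab + 55/7a + 2/3b^3 - 4/3b^2 - 2b → 55/7a + 2/3b^3 - 661/42b^2 + 1951/42b
  leading term a: subtract (-55/14)·f_1 from 55/7a + 2/3b^3 - 661/42b^2 + 1951/42b → 2/3b^3 - 661/42b^2 + 269/3b - 2035/14
  leading term b^3: subtract (-8/63b)·h_4 from 2/3b^3 - 661/42b^2 + 269/3b - 2035/14 → -1951/126b^2 + 1993/21b - 2035/14
  leading term b^2: subtract (3902/1323)·h_4 from -1951/126b^2 + 1993/21b - 2035/14 → 117755/1323b - 117755/441
  leading term b: subtract (55/21)·h_5 from 117755/1323b - 117755/441 → 0
  remainder 0.

S(f_1,h_5): leading monomials are coprime, so the S-polynomial reduces to 0 (Buchberger's first criterion).
S(f_2,h_5): lcm = ab. S = 6a - 1/4b^2 + 57/4.
  leading term a: subtract (-3)·f_1 from 6a - 1/4b^2 + 57/4 → -1/4b^2 + 33b - 387/4
  leading term b^2: subtract (1/21)·h_4 from -1/4b^2 + 33b - 387/4 → 691/21b - 691/7
  leading term b: subtract (2073/2141)·h_5 from 691/21b - 691/7 → 0
  remainder 0.

S(f_3,h_5): lcm = ab. S = 2/3b^2 - 4/3b - 2.
  leading term b^2: subtract (-8/63)·h_4 from 2/3b^2 - 4/3b - 2 → -68/63b + 68/21
  leading term b: subtract (-68/2141)·h_5 from -68/63b + 68/21 → 0
  remainder 0.

S(h_4,h_5): lcm = b^2. S = 55/21b - 55/7.
  leading term b: subtract (165/2141)·h_5 from 55/21b - 55/7 → 0
  remainder 0.

Every S-polynomial of the final basis reduces to 0, so we have a Gröbner basis.
Inter-reduce: drop elements whose leading term is divisible by another's, tail-reduce, and make monic.
Reduced Gröbner basis: {a + 2, b - 3}.

The lex basis is triangular: the last element involves only b. Solving b - 3 = 0 gives b ∈ {3}; substituting each value into the earlier elements determines the remaining variables.
  b = 3: the earlier basis element becomes a + 2 = 0, giving a = -2 — point (-2, 3).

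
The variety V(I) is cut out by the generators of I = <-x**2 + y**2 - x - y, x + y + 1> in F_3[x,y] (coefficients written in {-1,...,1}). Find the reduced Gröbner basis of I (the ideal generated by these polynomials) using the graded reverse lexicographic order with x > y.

The reduced Gröbner basis is the canonical form of the ideal for this ordering.

f_1 = -x**2 + y**2 - x - y, LT = x**2.
f_2 = x + y + 1, LT = x.

S(f_1,f_2): lcm = x**2. S = -x*y - y**2 + y.
  leading term x*y: subtract (-y)·f_2 from -x*y - y**2 + y → -y
  leading term y: no divisor's leading term divides it; move -y to the remainder.
  remainder -y ≠ 0; add g_3 = -y to the basis.

The other S-polynomials (S(f_1,g_3), S(f_2,g_3)) all reduce to 0 modulo the current basis, so we have a Gröbner basis.
Inter-reduce: drop elements whose leading term is divisible by another's, tail-reduce, and make monic.

G = {x + 1, y}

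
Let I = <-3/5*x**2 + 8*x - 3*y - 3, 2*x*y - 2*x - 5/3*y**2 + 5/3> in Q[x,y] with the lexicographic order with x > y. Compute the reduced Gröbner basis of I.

G = {x**2 - 40/3*x + 5*y + 5, x*y - x - 5/6*y**2 + 5/6, y**3 - 39/5*y**2 - y + 39/5}

f_1 = -3/5*x**2 + 8*x - 3*y - 3, LT = x**2.
f_2 = 2*x*y - 2*x - 5/3*y**2 + 5/3, LT = x*y.

S(f_1,f_2): lcm = x**2*y. S = x**2 + 5/6*x*y**2 - 40/3*x*y - 5/6*x + 5*y**2 + 5*y.
  reduce S modulo (f_1, f_2):
  remainder 25/36*y**3 - 65/12*y**2 - 25/36*y + 65/12 ≠ 0; add g_3 = 25/36*y**3 - 65/12*y**2 - 25/36*y + 65/12 to the basis.

The other S-polynomials (S(f_1,g_3), S(f_2,g_3)) all reduce to 0 modulo the current basis, so we have a Gröbner basis.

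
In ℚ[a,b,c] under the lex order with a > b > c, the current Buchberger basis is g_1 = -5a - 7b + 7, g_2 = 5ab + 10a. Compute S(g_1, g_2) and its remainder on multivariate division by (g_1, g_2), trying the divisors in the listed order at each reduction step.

S(g_1, g_2) = -2a + 7/5b² - 7/5b; remainder on division = 7/5b² + 7/5b - 14/5.

lcm(LM(g_1), LM(g_2)) = ab.
S = (lcm/LT(g_1))·g_1 − (lcm/LT(g_2))·g_2 = -2a + 7/5b² - 7/5b.
Reduce S modulo (g_1, g_2) in that order:
  leading term a: subtract (⅖)·g_1 from -2a + 7/5b² - 7/5b → 7/5b² + 7/5b - 14/5
  leading term b²: no divisor's leading term divides it; move 7/5b² to the remainder.
  leading term b: no divisor's leading term divides it; move 7/5b to the remainder.
  leading term 1: no divisor's leading term divides it; move -14/5 to the remainder.
The remainder 7/5b² + 7/5b - 14/5 is nonzero, so it would be added as the next basis element.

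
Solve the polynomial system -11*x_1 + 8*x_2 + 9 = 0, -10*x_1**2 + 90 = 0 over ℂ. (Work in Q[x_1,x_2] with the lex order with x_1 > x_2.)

{(-3, -21/4), (3, 3)}

Compute a lex Gröbner basis by Buchberger's algorithm.
f_1 = -11*x_1 + 8*x_2 + 9, LT = x_1.
f_2 = -10*x_1**2 + 90, LT = x_1**2.

S(f_1,f_2): lcm = x_1**2. S = -8/11*x_1*x_2 - 9/11*x_1 + 9.
  leading term x_1*x_2: subtract (8/121*x_2)·f_1 from -8/11*x_1*x_2 - 9/11*x_1 + 9 → -9/11*x_1 - 64/121*x_2**2 - 72/121*x_2 + 9
  leading term x_1: subtract (9/121)·f_1 from -9/11*x_1 - 64/121*x_2**2 - 72/121*x_2 + 9 → -64/121*x_2**2 - 144/121*x_2 + 1008/121
  leading term x_2**2: no divisor's leading term divides it; move -64/121*x_2**2 to the remainder.
  leading term x_2: no divisor's leading term divides it; move -144/121*x_2 to the remainder.
  leading term 1: no divisor's leading term divides it; move 1008/121 to the remainder.
  remainder -64/121*x_2**2 - 144/121*x_2 + 1008/121 ≠ 0; add h_3 = -64/121*x_2**2 - 144/121*x_2 + 1008/121 to the basis.

The other S-polynomials (S(f_1,h_3), S(f_2,h_3)) all reduce to 0 modulo the current basis, so we have a Gröbner basis.
Inter-reduce: drop elements whose leading term is divisible by another's, tail-reduce, and make monic.
Reduced Gröbner basis: {x_1 - 8/11*x_2 - 9/11, x_2**2 + 9/4*x_2 - 63/4}.

From the last basis element, x_2**2 + 9/4*x_2 - 63/4 = 0, so x_2 takes values in {-21/4, 3}. Each choice, substituted upward through the basis, yields the corresponding point(s) of the solution set.
  x_2 = -21/4: the earlier basis element becomes x_1 + 3 = 0, giving x_1 = -3 — point (-3, -21/4).
  x_2 = 3: the earlier basis element becomes x_1 - 3 = 0, giving x_1 = 3 — point (3, 3).
Each listed point satisfies every original equation (direct substitution).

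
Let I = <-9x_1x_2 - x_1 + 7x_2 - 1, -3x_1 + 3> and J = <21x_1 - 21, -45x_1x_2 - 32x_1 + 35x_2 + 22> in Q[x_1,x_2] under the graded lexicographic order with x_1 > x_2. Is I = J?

Two ideals are equal iff their reduced Gröbner bases coincide (the reduced basis is unique for a fixed ordering).
Buchberger on the first generating set:
f_1 = -9x_1x_2 - x_1 + 7x_2 - 1, LT = x_1x_2.
f_2 = -3x_1 + 3, LT = x_1.

S(f_1,f_2): lcm = x_1x_2. S = 1/9x_1 + 2/9x_2 + 1/9.
  reduce S modulo (f_1, f_2):
  remainder 2/9x_2 + 2/9 ≠ 0; add g_3 = 2/9x_2 + 2/9 to the basis.

The other S-polynomials (S(f_1,g_3), S(f_2,g_3)) all reduce to 0 modulo the current basis, so we have a Gröbner basis.
Inter-reduce: drop elements whose leading term is divisible by another's, tail-reduce, and make monic.
Reduced Gröbner basis: {x_1 - 1, x_2 + 1}.

Buchberger on the second generating set:
h_1 = 21x_1 - 21, LT = x_1.
h_2 = -45x_1x_2 - 32x_1 + 35x_2 + 22, LT = x_1x_2.

S(h_1,h_2): lcm = x_1x_2. S = -32/45x_1 - 2/9x_2 + 22/45.
  reduce S modulo (h_1, h_2):
  remainder -2/9x_2 - 2/9 ≠ 0; add k_3 = -2/9x_2 - 2/9 to the basis.

The other S-polynomials (S(h_1,k_3), S(h_2,k_3)) all reduce to 0 modulo the current basis, so we have a Gröbner basis.
Inter-reduce: drop elements whose leading term is divisible by another's, tail-reduce, and make monic.
Reduced Gröbner basis: {x_1 - 1, x_2 + 1}.

Same reduced basis, so the two generating sets span the same ideal.

Yes, the ideals are equal.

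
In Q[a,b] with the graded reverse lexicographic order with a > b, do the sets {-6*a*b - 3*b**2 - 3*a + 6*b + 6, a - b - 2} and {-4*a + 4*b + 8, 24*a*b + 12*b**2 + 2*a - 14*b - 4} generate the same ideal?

Yes, the ideals are equal.

Since reduced Gröbner bases are canonical representatives of ideals under a given ordering, it suffices to compute and compare them.
Buchberger on the first generating set:
f_1 = -6*a*b - 3*b**2 - 3*a + 6*b + 6, LT = a*b.
f_2 = a - b - 2, LT = a.

S(f_1,f_2): lcm = a*b. S = 3/2*b**2 + 1/2*a + b - 1.
  reduce S modulo (f_1, f_2):
  remainder 3/2*b**2 + 3/2*b ≠ 0; add g_3 = 3/2*b**2 + 3/2*b to the basis.

The other S-polynomials (S(f_1,g_3), S(f_2,g_3)) all reduce to 0 modulo the current basis, so we have a Gröbner basis.
Inter-reduce: drop elements whose leading term is divisible by another's, tail-reduce, and make monic.
Reduced Gröbner basis: {b**2 + b, a - b - 2}.

Buchberger on the second generating set:
h_1 = -4*a + 4*b + 8, LT = a.
h_2 = 24*a*b + 12*b**2 + 2*a - 14*b - 4, LT = a*b.

S(h_1,h_2): lcm = a*b. S = -3/2*b**2 - 1/12*a - 17/12*b + 1/6.
  reduce S modulo (h_1, h_2):
  remainder -3/2*b**2 - 3/2*b ≠ 0; add k_3 = -3/2*b**2 - 3/2*b to the basis.

The other S-polynomials (S(h_1,k_3), S(h_2,k_3)) all reduce to 0 modulo the current basis, so we have a Gröbner basis.
Inter-reduce: drop elements whose leading term is divisible by another's, tail-reduce, and make monic.
Reduced Gröbner basis: {b**2 + b, a - b - 2}.

These coincide, so the ideals are equal.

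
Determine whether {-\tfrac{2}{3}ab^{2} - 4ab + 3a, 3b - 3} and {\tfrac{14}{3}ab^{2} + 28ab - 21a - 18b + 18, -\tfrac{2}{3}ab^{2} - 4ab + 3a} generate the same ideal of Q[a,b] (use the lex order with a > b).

Yes, the ideals are equal.

Equality of ideals is decidable: compute both reduced Gröbner bases (unique for the ordering) and check whether they agree.
Buchberger on the first generating set:
f_1 = -\tfrac{2}{3}ab^{2} - 4ab + 3a, LT = ab^{2}.
f_2 = 3b - 3, LT = b.

S(f_1,f_2): lcm = ab^{2}. S = 7ab - \tfrac{9}{2}a.
  leading term ab: subtract (\tfrac{7}{3}a)·f_2 from 7ab - \tfrac{9}{2}a → \tfrac{5}{2}a
  leading term a: no divisor's leading term divides it; move \tfrac{5}{2}a to the remainder.
  remainder \tfrac{5}{2}a ≠ 0; add g_3 = \tfrac{5}{2}a to the basis.

S(f_1,g_3): lcm = ab^{2}. S = 6ab - \tfrac{9}{2}a.
  leading term ab: subtract (2a)·f_2 from 6ab - \tfrac{9}{2}a → \tfrac{3}{2}a
  leading term a: subtract (\tfrac{3}{5})·g_3 from \tfrac{3}{2}a → 0
  remainder 0.

S(f_2,g_3): leading monomials are coprime, so the S-polynomial reduces to 0 (Buchberger's first criterion).
Every S-polynomial of the final basis reduces to 0, so we have a Gröbner basis.
Inter-reduce: drop elements whose leading term is divisible by another's, tail-reduce, and make monic.
Reduced Gröbner basis: {a, b - 1}.

Buchberger on the second generating set:
h_1 = \tfrac{14}{3}ab^{2} + 28ab - 21a - 18b + 18, LT = ab^{2}.
h_2 = -\tfrac{2}{3}ab^{2} - 4ab + 3a, LT = ab^{2}.

S(h_1,h_2): lcm = ab^{2}. S = -\tfrac{27}{7}b + \tfrac{27}{7}.
  leading term b: no divisor's leading term divides it; move -\tfrac{27}{7}b to the remainder.
  leading term 1: no divisor's leading term divides it; move \tfrac{27}{7} to the remainder.
  remainder -\tfrac{27}{7}b + \tfrac{27}{7} ≠ 0; add k_3 = -\tfrac{27}{7}b + \tfrac{27}{7} to the basis.

S(h_1,k_3): lcm = ab^{2}. S = 7ab - \tfrac{9}{2}a - \tfrac{27}{7}b + \tfrac{27}{7}.
  leading term ab: subtract (-\tfrac{49}{27}a)·k_3 from 7ab - \tfrac{9}{2}a - \tfrac{27}{7}b + \tfrac{27}{7} → \tfrac{5}{2}a - \tfrac{27}{7}b + \tfrac{27}{7}
  leading term a: no divisor's leading term divides it; move \tfrac{5}{2}a to the remainder.
  leading term b: subtract (1)·k_3 from -\tfrac{27}{7}b + \tfrac{27}{7} → 0
  remainder \tfrac{5}{2}a ≠ 0; add k_4 = \tfrac{5}{2}a to the basis.

S(h_2,k_3): lcm = ab^{2}. S = 7ab - \tfrac{9}{2}a.
  leading term ab: subtract (-\tfrac{49}{27}a)·k_3 from 7ab - \tfrac{9}{2}a → \tfrac{5}{2}a
  leading term a: subtract (1)·k_4 from \tfrac{5}{2}a → 0
  remainder 0.

S(h_1,k_4): lcm = ab^{2}. S = 6ab - \tfrac{9}{2}a - \tfrac{27}{7}b + \tfrac{27}{7}.
  leading term ab: subtract (-\tfrac{14}{9}a)·k_3 from 6ab - \tfrac{9}{2}a - \tfrac{27}{7}b + \tfrac{27}{7} → \tfrac{3}{2}a - \tfrac{27}{7}b + \tfrac{27}{7}
  leading term a: subtract (\tfrac{3}{5})·k_4 from \tfrac{3}{2}a - \tfrac{27}{7}b + \tfrac{27}{7} → -\tfrac{27}{7}b + \tfrac{27}{7}
  leading term b: subtract (1)·k_3 from -\tfrac{27}{7}b + \tfrac{27}{7} → 0
  remainder 0.

S(h_2,k_4): lcm = ab^{2}. S = 6ab - \tfrac{9}{2}a.
  leading term ab: subtract (-\tfrac{14}{9}a)·k_3 from 6ab - \tfrac{9}{2}a → \tfrac{3}{2}a
  leading term a: subtract (\tfrac{3}{5})·k_4 from \tfrac{3}{2}a → 0
  remainder 0.

S(k_3,k_4): leading monomials are coprime, so the S-polynomial reduces to 0 (Buchberger's first criterion).
Every S-polynomial of the final basis reduces to 0, so we have a Gröbner basis.
Inter-reduce: drop elements whose leading term is divisible by another's, tail-reduce, and make monic.
Reduced Gröbner basis: {a, b - 1}.

Same reduced basis, so the two generating sets span the same ideal.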